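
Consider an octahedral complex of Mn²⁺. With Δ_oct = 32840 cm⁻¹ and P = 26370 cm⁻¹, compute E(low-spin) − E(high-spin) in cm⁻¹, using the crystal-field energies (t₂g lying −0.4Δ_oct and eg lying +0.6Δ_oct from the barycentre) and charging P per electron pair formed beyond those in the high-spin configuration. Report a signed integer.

Mn sits in group 7; removing 2 electrons leaves Mn²⁺ with 7 − 2 = 5 d electrons.
In the high-spin limit (t₂g³ eg²) the orbital term is 0.0Δ_oct = 0 cm⁻¹, with no excess pairing.
Low-spin t₂g⁵ eg⁰ gives -2.0Δ_oct = -65680 cm⁻¹, but forming 2 extra pairs costs 2P = 52740 cm⁻¹, so E(LS) = -65680 + 52740 = -12940 cm⁻¹.
The difference is -12940 − (0) = -12940 cm⁻¹, so low-spin lies lower.

-12940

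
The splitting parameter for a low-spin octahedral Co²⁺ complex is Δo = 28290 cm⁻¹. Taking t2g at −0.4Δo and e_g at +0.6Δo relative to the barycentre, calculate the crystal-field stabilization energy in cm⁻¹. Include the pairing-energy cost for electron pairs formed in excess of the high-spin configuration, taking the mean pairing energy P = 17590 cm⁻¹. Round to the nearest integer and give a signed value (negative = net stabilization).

Group 9 minus oxidation state +2 gives a d⁷ configuration for Co²⁺.
Electron filling gives t2g^6 e_g^1.
CFSE(orbital) = 6×(-0.4Δo) + 1×(0.6Δo) = -1.8Δo; with Δo = 28290 cm⁻¹ that is -50922 cm⁻¹.
Pairing penalty: 3 pairs vs 2 in the high-spin reference → 1 extra × P = 17590 cm⁻¹.
Overall CFSE = -50922 + 17590 = -33332 cm⁻¹.

-33332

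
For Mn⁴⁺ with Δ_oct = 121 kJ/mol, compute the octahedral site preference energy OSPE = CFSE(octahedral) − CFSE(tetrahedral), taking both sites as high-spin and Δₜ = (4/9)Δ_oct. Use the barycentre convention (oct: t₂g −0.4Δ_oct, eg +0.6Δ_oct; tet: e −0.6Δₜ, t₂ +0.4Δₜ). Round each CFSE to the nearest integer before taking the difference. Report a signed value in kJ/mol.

-102

Mn is in group 7, so Mn⁴⁺ is d³ (7 − 4 = 3).
Octahedral high-spin t₂g³ eg⁰: CFSE = -1.2 × 121 = -145 kJ/mol.
In a tetrahedral site the filling is e² t₂¹: CFSE(tet) = -0.8Δₜ = -0.8 × (4/9)(121) = -43 kJ/mol.
OSPE = CFSE(oct) − CFSE(tet) = -145 − (-43) = -102 kJ/mol.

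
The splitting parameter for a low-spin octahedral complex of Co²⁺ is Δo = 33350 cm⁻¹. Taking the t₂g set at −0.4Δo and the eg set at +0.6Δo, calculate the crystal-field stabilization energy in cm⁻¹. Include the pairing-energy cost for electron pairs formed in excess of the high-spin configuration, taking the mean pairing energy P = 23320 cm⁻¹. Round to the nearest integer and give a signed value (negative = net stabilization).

Co²⁺: group 9, so d-count = 9 − 2 = 7.
Electron filling gives t₂g⁶ eg¹.
CFSE(orbital) = 6×(-0.4Δo) + 1×(0.6Δo) = -1.8Δo; with Δo = 33350 cm⁻¹ that is -60030 cm⁻¹.
Relative to high-spin t₂g⁵ eg² (2 paired), the low-spin configuration has 1 additional pair, contributing +1 × 23320 = +23320 cm⁻¹.
Net CFSE = -60030 + 23320 = -36710 cm⁻¹.

-36710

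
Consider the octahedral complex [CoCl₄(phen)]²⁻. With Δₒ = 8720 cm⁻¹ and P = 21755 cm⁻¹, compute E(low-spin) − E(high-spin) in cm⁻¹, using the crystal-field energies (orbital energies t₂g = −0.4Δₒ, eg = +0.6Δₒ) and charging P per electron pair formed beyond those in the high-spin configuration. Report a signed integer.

Ligand charges: 4×(-1) from Cl⁻ and 1×(+0) from phen sum to -4; with overall charge -2, Co is +2.
Co²⁺: group 9, so d-count = 9 − 2 = 7.
High-spin d⁷ fills as t₂g⁵ eg² with CFSE 5(−0.4) + 2(+0.6) = -0.8Δₒ = -6976 cm⁻¹.
For low-spin the configuration is t₂g⁶ eg¹: orbital energy -1.8 × 8720 = -15696 cm⁻¹, and 1 additional pair relative to high-spin adds 21755 cm⁻¹, giving 6059 cm⁻¹.
Thus E(LS) − E(HS) = 13035 cm⁻¹.

13035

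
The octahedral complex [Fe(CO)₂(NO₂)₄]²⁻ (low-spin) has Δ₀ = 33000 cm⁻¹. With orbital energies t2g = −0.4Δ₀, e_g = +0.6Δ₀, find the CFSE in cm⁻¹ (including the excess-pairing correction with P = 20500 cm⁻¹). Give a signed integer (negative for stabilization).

-38200

Ligand charges: 2×(+0) from CO and 4×(-1) from NO₂⁻ sum to -4; with overall charge -2, Fe is +2.
Fe²⁺: group 8, so d-count = 8 − 2 = 6.
Electron filling gives t2g^6 e_g^0.
CFSE(orbital) = 6×(-0.4Δ₀) + 0×(0.6Δ₀) = -2.4Δ₀; with Δ₀ = 33000 cm⁻¹ that is -79200 cm⁻¹.
High-spin d⁶ would be t2g^4 e_g^2 with 1 pair; low-spin has 3, so 2 excess pairs cost +2P = +41000 cm⁻¹.
Overall CFSE = -79200 + 41000 = -38200 cm⁻¹.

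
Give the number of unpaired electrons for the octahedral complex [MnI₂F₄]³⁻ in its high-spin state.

4

Ligand charges: 2×(-1) from I⁻ and 4×(-1) from F⁻ sum to -6; with overall charge -3, Mn is +3.
Mn is in group 7, so Mn³⁺ is d⁴ (7 − 3 = 4).
Configuration: t₂g³ eg¹, giving 4 unpaired electrons.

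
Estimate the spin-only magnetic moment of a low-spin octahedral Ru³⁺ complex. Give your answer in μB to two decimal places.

1.73 μB

Group 8 minus oxidation state +3 gives a d⁵ configuration for Ru³⁺.
Configuration: t₂g⁵ eg⁰ → 1 unpaired electron.
μ(spin-only) = √[1(1+2)] = √3 ≈ 1.73 μB.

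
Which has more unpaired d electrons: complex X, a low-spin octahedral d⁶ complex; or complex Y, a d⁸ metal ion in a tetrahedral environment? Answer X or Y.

X: t₂g⁶ eg⁰ → 0 unpaired.
Y: With tetrahedral geometry the complex is necessarily high-spin; e⁴ t₂⁴ → 2 unpaired.
So Y has more unpaired electrons.

Y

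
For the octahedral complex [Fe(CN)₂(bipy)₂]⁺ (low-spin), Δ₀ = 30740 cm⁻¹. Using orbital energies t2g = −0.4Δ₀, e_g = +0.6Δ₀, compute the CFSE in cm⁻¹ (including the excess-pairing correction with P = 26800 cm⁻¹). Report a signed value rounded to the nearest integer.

-7880

Ligand charges: 2×(-1) from CN⁻ and 2×(+0) from bipy sum to -2; with overall charge +1, Fe is +3.
Fe sits in group 8; removing 3 electrons leaves Fe³⁺ with 8 − 3 = 5 d electrons.
The d⁵ electrons fill as t2g^5 e_g^0.
Orbital CFSE = 5(-0.4) + 0(0.6) = -2.0Δ₀ = -2.0 × 30740 = -61480 cm⁻¹.
Relative to high-spin t2g^3 e_g^2 (0 paired), the low-spin configuration has 2 additional pairs, contributing +2 × 26800 = +53600 cm⁻¹.
Overall CFSE = -61480 + 53600 = -7880 cm⁻¹.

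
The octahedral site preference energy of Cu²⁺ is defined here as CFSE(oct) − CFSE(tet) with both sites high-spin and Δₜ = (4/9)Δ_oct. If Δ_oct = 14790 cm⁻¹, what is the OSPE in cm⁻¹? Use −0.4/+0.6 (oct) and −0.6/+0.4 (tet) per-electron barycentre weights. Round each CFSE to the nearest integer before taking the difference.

Cu²⁺: group 11, so d-count = 11 − 2 = 9.
Octahedral (high-spin): t₂g⁶ eg³, CFSE = 6(−0.4) + 3(+0.6) = -0.6Δ_oct = -0.6 × 14790 = -8874 cm⁻¹.
Tetrahedral e⁴ t₂⁵ gives -0.4Δₜ = -0.4 × (4/9) × 14790 = -2629 cm⁻¹.
Subtracting, OSPE = -8874 − (-2629) = -6245 cm⁻¹.

-6245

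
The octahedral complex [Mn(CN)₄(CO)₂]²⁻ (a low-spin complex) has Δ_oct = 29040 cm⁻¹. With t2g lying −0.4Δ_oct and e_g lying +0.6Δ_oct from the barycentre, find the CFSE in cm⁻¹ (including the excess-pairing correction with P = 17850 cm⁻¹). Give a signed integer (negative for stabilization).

-22380

Ligand charges: 4×(-1) from CN⁻ and 2×(+0) from CO sum to -4; with overall charge -2, Mn is +2.
Mn²⁺: group 7, so d-count = 7 − 2 = 5.
Electron filling gives t2g^5 e_g^0.
CFSE(orbital) = 5×(-0.4Δ_oct) + 0×(0.6Δ_oct) = -2.0Δ_oct; with Δ_oct = 29040 cm⁻¹ that is -58080 cm⁻¹.
Pairing penalty: 2 pairs vs 0 in the high-spin reference → 2 extra × P = 35700 cm⁻¹.
Combining: -58080 + 35700 = -22380 cm⁻¹.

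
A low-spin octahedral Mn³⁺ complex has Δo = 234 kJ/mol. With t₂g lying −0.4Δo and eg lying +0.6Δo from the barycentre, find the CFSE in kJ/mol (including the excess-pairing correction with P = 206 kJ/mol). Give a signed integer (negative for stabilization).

-168

Group 7 minus oxidation state +3 gives a d⁴ configuration for Mn³⁺.
Electron filling gives t₂g⁴ eg⁰.
The orbital stabilization is -1.6Δo = -1.6 × 234 = -374 kJ/mol.
Pairing penalty: 1 pair vs 0 in the high-spin reference → 1 extra × P = 206 kJ/mol.
Net CFSE = -374 + 206 = -168 kJ/mol.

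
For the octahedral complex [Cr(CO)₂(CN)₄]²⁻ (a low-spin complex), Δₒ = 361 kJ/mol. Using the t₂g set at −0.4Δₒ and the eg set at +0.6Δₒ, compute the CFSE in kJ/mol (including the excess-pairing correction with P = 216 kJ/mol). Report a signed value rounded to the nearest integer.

-362

Ligand charges: 2×(+0) from CO and 4×(-1) from CN⁻ sum to -4; with overall charge -2, Cr is +2.
Group 6 minus oxidation state +2 gives a d⁴ configuration for Cr²⁺.
Electron filling gives t₂g⁴ eg⁰.
CFSE(orbital) = 4×(-0.4Δₒ) + 0×(0.6Δₒ) = -1.6Δₒ; with Δₒ = 361 kJ/mol that is -578 kJ/mol.
High-spin d⁴ would be t₂g³ eg¹ with 0 pairs; low-spin has 1, so 1 excess pair costs +1P = +216 kJ/mol.
Net CFSE = -578 + 216 = -362 kJ/mol.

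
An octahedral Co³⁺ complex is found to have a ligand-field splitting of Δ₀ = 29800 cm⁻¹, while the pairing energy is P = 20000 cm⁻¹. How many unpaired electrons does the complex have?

Group 9 minus oxidation state +3 gives a d⁶ configuration for Co³⁺.
Here Δ₀ > P (29800 > 20000), so the low-spin state is favoured.
Filling d⁶ accordingly: t₂g⁶ eg⁰.
Unpaired electrons: 0.

0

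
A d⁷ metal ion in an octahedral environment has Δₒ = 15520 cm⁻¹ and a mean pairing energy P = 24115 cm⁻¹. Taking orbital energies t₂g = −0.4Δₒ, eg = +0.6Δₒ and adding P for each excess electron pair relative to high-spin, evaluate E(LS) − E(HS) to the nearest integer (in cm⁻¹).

High-spin: t₂g⁵ eg², CFSE = -0.8Δₒ = -12416 cm⁻¹.
Low-spin: t₂g⁶ eg¹, orbital CFSE = -1.8Δₒ = -27936 cm⁻¹; plus 1 excess pair × P = +24115 cm⁻¹; total -3821 cm⁻¹.
Thus E(LS) − E(HS) = 8595 cm⁻¹.

8595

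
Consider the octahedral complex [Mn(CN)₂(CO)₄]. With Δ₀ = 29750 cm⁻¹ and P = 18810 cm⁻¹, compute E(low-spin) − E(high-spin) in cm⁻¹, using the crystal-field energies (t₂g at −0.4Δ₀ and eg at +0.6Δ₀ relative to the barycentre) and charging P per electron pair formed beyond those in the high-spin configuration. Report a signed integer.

Ligand charges: 2×(-1) from CN⁻ and 4×(+0) from CO sum to -2; with overall charge +0, Mn is +2.
Mn²⁺: group 7, so d-count = 7 − 2 = 5.
High-spin: t₂g³ eg², CFSE = 0.0Δ₀ = 0 cm⁻¹.
Low-spin: t₂g⁵ eg⁰, orbital CFSE = -2.0Δ₀ = -59500 cm⁻¹; plus 2 excess pairs × P = +37620 cm⁻¹; total -21880 cm⁻¹.
Thus E(LS) − E(HS) = -21880 cm⁻¹.

-21880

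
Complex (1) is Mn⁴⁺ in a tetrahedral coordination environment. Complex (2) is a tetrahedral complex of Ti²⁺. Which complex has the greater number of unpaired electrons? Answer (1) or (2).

(1)

(1): Mn sits in group 7; removing 4 electrons leaves Mn⁴⁺ with 7 − 4 = 3 d electrons; With tetrahedral geometry the complex is necessarily high-spin; e² t₂¹ → 3 unpaired.
(2): Ti sits in group 4; removing 2 electrons leaves Ti²⁺ with 4 − 2 = 2 d electrons; Tetrahedral splitting is small, so the complex is high-spin; e² t₂⁰ → 2 unpaired.
So (1) has more unpaired electrons.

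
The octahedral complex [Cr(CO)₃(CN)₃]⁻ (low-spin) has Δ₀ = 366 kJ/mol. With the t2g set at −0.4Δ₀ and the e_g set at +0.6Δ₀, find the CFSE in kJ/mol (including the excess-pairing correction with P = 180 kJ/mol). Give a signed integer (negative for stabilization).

-406

Ligand charges: 3×(+0) from CO and 3×(-1) from CN⁻ sum to -3; with overall charge -1, Cr is +2.
Group 6 minus oxidation state +2 gives a d⁴ configuration for Cr²⁺.
Electron filling gives t2g^4 e_g^0.
CFSE(orbital) = 4×(-0.4Δ₀) + 0×(0.6Δ₀) = -1.6Δ₀; with Δ₀ = 366 kJ/mol that is -586 kJ/mol.
High-spin d⁴ would be t2g^3 e_g^1 with 0 pairs; low-spin has 1, so 1 excess pair costs +1P = +180 kJ/mol.
Combining: -586 + 180 = -406 kJ/mol.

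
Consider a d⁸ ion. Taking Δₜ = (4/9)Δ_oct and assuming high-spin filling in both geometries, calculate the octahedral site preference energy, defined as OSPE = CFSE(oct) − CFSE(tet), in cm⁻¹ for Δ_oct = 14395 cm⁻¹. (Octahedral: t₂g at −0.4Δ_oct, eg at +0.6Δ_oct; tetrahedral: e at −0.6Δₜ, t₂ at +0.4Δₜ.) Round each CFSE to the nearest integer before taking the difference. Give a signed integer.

Octahedral high-spin t₂g⁶ eg²: CFSE = -1.2 × 14395 = -17274 cm⁻¹.
Tetrahedral: e⁴ t₂⁴, CFSE = 4(−0.6) + 4(+0.4) = -0.8Δₜ = -0.8 × (4/9) × 14395 = -5118 cm⁻¹.
OSPE = -17274 − (-5118) = -12156 cm⁻¹.

-12156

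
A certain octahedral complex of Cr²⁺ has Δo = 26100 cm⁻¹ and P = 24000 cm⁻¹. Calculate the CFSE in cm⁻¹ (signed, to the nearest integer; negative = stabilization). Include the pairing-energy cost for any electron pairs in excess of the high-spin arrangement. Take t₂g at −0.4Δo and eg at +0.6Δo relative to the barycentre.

-17760

Cr²⁺: group 6, so d-count = 6 − 2 = 4.
With Δo > P the complex is low-spin.
That gives t₂g⁴ eg⁰.
Orbital CFSE = -1.6Δo = -1.6 × 26100 = -41760 cm⁻¹.
Excess pairs vs high-spin: 1 − 0 = 1; pairing cost = +24000 cm⁻¹.
Net CFSE = -41760 + 24000 = -17760 cm⁻¹.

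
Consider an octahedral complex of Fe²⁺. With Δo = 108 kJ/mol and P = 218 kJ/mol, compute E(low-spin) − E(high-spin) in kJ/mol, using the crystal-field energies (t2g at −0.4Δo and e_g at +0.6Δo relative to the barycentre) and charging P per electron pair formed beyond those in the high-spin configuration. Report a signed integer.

Fe is in group 8, so Fe²⁺ is d⁶ (8 − 2 = 6).
High-spin: t2g^4 e_g^2, CFSE = -0.4Δo = -43 kJ/mol.
Low-spin: t2g^6 e_g^0, orbital CFSE = -2.4Δo = -259 kJ/mol; plus 2 excess pairs × P = +436 kJ/mol; total 177 kJ/mol.
The difference is 177 − (-43) = 220 kJ/mol, so high-spin lies lower.

220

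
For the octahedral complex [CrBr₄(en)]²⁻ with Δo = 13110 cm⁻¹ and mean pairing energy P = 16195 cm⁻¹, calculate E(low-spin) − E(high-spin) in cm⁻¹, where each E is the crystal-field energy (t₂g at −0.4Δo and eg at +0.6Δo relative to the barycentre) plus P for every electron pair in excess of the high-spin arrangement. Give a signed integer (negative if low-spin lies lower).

3085

Ligand charges: 4×(-1) from Br⁻ and 1×(+0) from en sum to -4; with overall charge -2, Cr is +2.
Cr is in group 6, so Cr²⁺ is d⁴ (6 − 2 = 4).
In the high-spin limit (t₂g³ eg¹) the orbital term is -0.6Δo = -7866 cm⁻¹, with no excess pairing.
Low-spin: t₂g⁴ eg⁰, orbital CFSE = -1.6Δo = -20976 cm⁻¹; plus 1 excess pair × P = +16195 cm⁻¹; total -4781 cm⁻¹.
E(LS) − E(HS) = -4781 − (-7866) = 3085 cm⁻¹.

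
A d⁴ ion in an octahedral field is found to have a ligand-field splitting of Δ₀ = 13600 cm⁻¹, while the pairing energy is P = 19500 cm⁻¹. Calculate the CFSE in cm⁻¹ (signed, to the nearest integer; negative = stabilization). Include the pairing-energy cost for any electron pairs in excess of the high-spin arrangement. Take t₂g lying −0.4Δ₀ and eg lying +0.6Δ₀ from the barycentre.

Here Δ₀ < P (13600 < 19500), so the high-spin state is favoured.
Configuration: t₂g³ eg¹.
Orbital CFSE = -0.6Δ₀ = -0.6 × 13600 = -8160 cm⁻¹.
High-spin has no excess pairs, so no pairing correction applies.

-8160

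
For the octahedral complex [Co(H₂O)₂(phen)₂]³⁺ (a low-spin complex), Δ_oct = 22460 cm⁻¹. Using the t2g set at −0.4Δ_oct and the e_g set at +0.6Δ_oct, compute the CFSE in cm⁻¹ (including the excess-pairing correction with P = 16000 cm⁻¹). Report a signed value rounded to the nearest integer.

Ligand charges: 2×(+0) from H₂O and 2×(+0) from phen sum to +0; with overall charge +3, Co is +3.
Co sits in group 9; removing 3 electrons leaves Co³⁺ with 9 − 3 = 6 d electrons.
Configuration: t2g^6 e_g^0.
The orbital stabilization is -2.4Δ_oct = -2.4 × 22460 = -53904 cm⁻¹.
Relative to high-spin t2g^4 e_g^2 (1 paired), the low-spin configuration has 2 additional pairs, contributing +2 × 16000 = +32000 cm⁻¹.
Combining: -53904 + 32000 = -21904 cm⁻¹.

-21904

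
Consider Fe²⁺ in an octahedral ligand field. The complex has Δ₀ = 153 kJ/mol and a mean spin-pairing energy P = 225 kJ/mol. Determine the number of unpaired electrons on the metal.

4

Fe²⁺: group 8, so d-count = 8 − 2 = 6.
Here Δ₀ < P (153 < 225), so the high-spin state is favoured.
Configuration: t2g^4 e_g^2.
Unpaired electrons: 4.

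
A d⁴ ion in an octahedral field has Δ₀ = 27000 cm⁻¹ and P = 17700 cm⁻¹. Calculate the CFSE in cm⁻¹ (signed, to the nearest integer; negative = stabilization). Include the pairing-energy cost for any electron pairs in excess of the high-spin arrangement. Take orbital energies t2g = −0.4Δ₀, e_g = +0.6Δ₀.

-25500

With Δ₀ > P the complex is low-spin.
Filling d⁴ accordingly: t2g^4 e_g^0.
Orbital CFSE = -1.6Δ₀ = -1.6 × 27000 = -43200 cm⁻¹.
Excess pairs vs high-spin: 1 − 0 = 1; pairing cost = +17700 cm⁻¹.
Net CFSE = -43200 + 17700 = -25500 cm⁻¹.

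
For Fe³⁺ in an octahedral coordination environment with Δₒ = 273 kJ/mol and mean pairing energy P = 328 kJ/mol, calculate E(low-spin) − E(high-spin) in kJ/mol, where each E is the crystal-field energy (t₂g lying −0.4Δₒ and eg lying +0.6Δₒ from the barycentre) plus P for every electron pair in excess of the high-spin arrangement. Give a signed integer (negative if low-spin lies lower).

Fe is in group 8, so Fe³⁺ is d⁵ (8 − 3 = 5).
In the high-spin limit (t₂g³ eg²) the orbital term is 0.0Δₒ = 0 kJ/mol, with no excess pairing.
Low-spin: t₂g⁵ eg⁰, orbital CFSE = -2.0Δₒ = -546 kJ/mol; plus 2 excess pairs × P = +656 kJ/mol; total 110 kJ/mol.
The difference is 110 − (0) = 110 kJ/mol, so high-spin lies lower.

110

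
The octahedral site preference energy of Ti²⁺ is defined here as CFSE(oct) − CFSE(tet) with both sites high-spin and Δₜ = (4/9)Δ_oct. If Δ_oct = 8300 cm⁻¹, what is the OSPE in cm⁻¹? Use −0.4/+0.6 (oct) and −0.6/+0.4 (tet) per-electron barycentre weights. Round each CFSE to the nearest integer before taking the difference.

Ti²⁺: group 4, so d-count = 4 − 2 = 2.
Octahedral (high-spin): t2g^2 e_g^0, CFSE = 2(−0.4) + 0(+0.6) = -0.8Δ_oct = -0.8 × 8300 = -6640 cm⁻¹.
Tetrahedral e^2 t2^0 gives -1.2Δₜ = -1.2 × (4/9) × 8300 = -4427 cm⁻¹.
OSPE = CFSE(oct) − CFSE(tet) = -6640 − (-4427) = -2213 cm⁻¹.

-2213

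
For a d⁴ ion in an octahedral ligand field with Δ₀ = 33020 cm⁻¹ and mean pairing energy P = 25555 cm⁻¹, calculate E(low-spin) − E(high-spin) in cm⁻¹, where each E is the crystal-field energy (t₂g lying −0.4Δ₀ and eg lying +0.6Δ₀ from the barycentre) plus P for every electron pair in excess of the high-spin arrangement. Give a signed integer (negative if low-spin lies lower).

-7465

High-spin: t₂g³ eg¹, CFSE = -0.6Δ₀ = -19812 cm⁻¹.
Low-spin t₂g⁴ eg⁰ gives -1.6Δ₀ = -52832 cm⁻¹, but forming 1 extra pair costs 1P = 25555 cm⁻¹, so E(LS) = -52832 + 25555 = -27277 cm⁻¹.
The difference is -27277 − (-19812) = -7465 cm⁻¹, so low-spin lies lower.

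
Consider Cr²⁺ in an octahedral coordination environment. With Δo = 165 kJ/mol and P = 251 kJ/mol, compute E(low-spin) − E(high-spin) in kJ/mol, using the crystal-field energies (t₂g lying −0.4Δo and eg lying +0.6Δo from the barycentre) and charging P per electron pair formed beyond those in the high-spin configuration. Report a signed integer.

86

Group 6 minus oxidation state +2 gives a d⁴ configuration for Cr²⁺.
In the high-spin limit (t₂g³ eg¹) the orbital term is -0.6Δo = -99 kJ/mol, with no excess pairing.
Low-spin: t₂g⁴ eg⁰, orbital CFSE = -1.6Δo = -264 kJ/mol; plus 1 excess pair × P = +251 kJ/mol; total -13 kJ/mol.
The difference is -13 − (-99) = 86 kJ/mol, so high-spin lies lower.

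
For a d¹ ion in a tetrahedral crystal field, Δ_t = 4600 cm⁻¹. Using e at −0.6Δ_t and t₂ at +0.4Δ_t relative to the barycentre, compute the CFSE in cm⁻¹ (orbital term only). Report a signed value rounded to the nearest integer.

-2760

Tetrahedral splitting is small, so the complex is high-spin.
Electron filling gives e¹ t₂⁰.
The orbital stabilization is -0.6Δ_t = -0.6 × 4600 = -2760 cm⁻¹.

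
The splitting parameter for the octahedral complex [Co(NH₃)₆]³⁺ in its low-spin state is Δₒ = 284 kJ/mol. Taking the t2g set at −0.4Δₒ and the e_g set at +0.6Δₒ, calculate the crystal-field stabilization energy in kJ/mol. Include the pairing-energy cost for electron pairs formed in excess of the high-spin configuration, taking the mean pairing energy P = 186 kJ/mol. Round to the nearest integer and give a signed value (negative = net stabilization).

-310

NH₃ is neutral, so the +3 overall charge sits on Co: oxidation state +3.
Co³⁺: group 9, so d-count = 9 − 3 = 6.
Electron filling gives t2g^6 e_g^0.
CFSE(orbital) = 6×(-0.4Δₒ) + 0×(0.6Δₒ) = -2.4Δₒ; with Δₒ = 284 kJ/mol that is -682 kJ/mol.
Pairing penalty: 3 pairs vs 1 in the high-spin reference → 2 extra × P = 372 kJ/mol.
Combining: -682 + 372 = -310 kJ/mol.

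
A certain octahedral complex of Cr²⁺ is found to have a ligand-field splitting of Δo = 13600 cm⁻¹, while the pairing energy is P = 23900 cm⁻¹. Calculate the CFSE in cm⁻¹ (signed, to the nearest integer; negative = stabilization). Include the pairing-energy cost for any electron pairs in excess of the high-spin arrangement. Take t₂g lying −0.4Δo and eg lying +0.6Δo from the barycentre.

Cr is in group 6, so Cr²⁺ is d⁴ (6 − 2 = 4).
Here Δo < P (13600 < 23900), so the high-spin state is favoured.
Configuration: t₂g³ eg¹.
Orbital CFSE = -0.6Δo = -0.6 × 13600 = -8160 cm⁻¹.
High-spin has no excess pairs, so no pairing correction applies.

-8160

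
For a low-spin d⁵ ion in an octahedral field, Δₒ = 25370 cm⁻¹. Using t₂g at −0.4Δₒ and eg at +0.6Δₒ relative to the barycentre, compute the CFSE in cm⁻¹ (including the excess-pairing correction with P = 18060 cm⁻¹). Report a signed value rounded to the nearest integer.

The d⁵ electrons fill as t₂g⁵ eg⁰.
CFSE(orbital) = 5×(-0.4Δₒ) + 0×(0.6Δₒ) = -2.0Δₒ; with Δₒ = 25370 cm⁻¹ that is -50740 cm⁻¹.
Relative to high-spin t₂g³ eg² (0 paired), the low-spin configuration has 2 additional pairs, contributing +2 × 18060 = +36120 cm⁻¹.
Overall CFSE = -50740 + 36120 = -14620 cm⁻¹.

-14620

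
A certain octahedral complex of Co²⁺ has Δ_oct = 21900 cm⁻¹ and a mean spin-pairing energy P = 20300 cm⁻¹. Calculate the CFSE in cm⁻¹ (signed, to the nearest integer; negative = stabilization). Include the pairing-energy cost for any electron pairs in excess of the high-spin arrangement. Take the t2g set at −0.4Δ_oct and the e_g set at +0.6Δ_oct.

-19120

Co²⁺: group 9, so d-count = 9 − 2 = 7.
Since Δ_oct = 21900 cm⁻¹ > P = 20300 cm⁻¹, the complex adopts the low-spin configuration.
Configuration: t2g^6 e_g^1.
Orbital CFSE = -1.8Δ_oct = -1.8 × 21900 = -39420 cm⁻¹.
Excess pairs vs high-spin: 3 − 2 = 1; pairing cost = +20300 cm⁻¹.
Net CFSE = -39420 + 20300 = -19120 cm⁻¹.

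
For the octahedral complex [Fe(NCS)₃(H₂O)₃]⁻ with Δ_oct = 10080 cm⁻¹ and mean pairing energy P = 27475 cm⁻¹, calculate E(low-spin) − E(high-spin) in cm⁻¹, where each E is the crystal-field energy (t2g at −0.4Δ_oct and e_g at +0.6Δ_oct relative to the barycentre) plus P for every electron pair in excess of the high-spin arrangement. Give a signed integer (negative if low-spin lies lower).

34790

Ligand charges: 3×(-1) from NCS⁻ and 3×(+0) from H₂O sum to -3; with overall charge -1, Fe is +2.
Fe is in group 8, so Fe²⁺ is d⁶ (8 − 2 = 6).
In the high-spin limit (t2g^4 e_g^2) the orbital term is -0.4Δ_oct = -4032 cm⁻¹, with no excess pairing.
Low-spin: t2g^6 e_g^0, orbital CFSE = -2.4Δ_oct = -24192 cm⁻¹; plus 2 excess pairs × P = +54950 cm⁻¹; total 30758 cm⁻¹.
E(LS) − E(HS) = 30758 − (-4032) = 34790 cm⁻¹.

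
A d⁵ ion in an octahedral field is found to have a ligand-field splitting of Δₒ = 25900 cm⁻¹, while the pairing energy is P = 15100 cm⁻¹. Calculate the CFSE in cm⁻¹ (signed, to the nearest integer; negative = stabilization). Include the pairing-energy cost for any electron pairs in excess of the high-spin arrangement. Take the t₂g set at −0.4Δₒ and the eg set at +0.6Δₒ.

With Δₒ > P the complex is low-spin.
Configuration: t₂g⁵ eg⁰.
Orbital CFSE = -2.0Δₒ = -2.0 × 25900 = -51800 cm⁻¹.
Excess pairs vs high-spin: 2 − 0 = 2; pairing cost = +30200 cm⁻¹.
Net CFSE = -51800 + 30200 = -21600 cm⁻¹.

-21600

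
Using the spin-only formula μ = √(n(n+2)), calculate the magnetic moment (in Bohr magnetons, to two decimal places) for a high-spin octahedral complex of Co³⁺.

Co sits in group 9; removing 3 electrons leaves Co³⁺ with 9 − 3 = 6 d electrons.
Configuration: t₂g⁴ eg² → 4 unpaired electrons.
μ(spin-only) = √[4(4+2)] = √24 ≈ 4.90 Bohr magnetons.

4.90 Bohr magnetons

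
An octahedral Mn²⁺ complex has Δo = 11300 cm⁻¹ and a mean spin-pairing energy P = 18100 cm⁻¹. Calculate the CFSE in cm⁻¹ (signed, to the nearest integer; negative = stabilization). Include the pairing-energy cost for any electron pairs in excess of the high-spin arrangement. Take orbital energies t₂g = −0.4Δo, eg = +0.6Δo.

Mn is in group 7, so Mn²⁺ is d⁵ (7 − 2 = 5).
With Δo < P the complex is high-spin.
Filling d⁵ accordingly: t₂g³ eg².
Orbital CFSE = 0.0Δo = 0.0 × 11300 = 0 cm⁻¹.
High-spin has no excess pairs, so no pairing correction applies.

0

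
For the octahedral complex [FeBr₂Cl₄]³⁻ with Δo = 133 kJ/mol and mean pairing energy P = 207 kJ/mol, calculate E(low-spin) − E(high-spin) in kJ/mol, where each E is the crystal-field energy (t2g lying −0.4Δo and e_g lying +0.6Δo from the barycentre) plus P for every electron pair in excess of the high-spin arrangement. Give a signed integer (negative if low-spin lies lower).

148

Ligand charges: 2×(-1) from Br⁻ and 4×(-1) from Cl⁻ sum to -6; with overall charge -3, Fe is +3.
Fe³⁺: group 8, so d-count = 8 − 3 = 5.
High-spin: t2g^3 e_g^2, CFSE = 0.0Δo = 0 kJ/mol.
Low-spin: t2g^5 e_g^0, orbital CFSE = -2.0Δo = -266 kJ/mol; plus 2 excess pairs × P = +414 kJ/mol; total 148 kJ/mol.
E(LS) − E(HS) = 148 − (0) = 148 kJ/mol.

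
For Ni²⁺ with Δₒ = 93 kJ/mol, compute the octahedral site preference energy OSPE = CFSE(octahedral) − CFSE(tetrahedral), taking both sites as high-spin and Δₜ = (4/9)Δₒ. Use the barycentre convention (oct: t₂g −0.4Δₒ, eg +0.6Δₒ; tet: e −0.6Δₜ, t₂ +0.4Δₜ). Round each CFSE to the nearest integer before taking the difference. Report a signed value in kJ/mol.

-79

Ni²⁺: group 10, so d-count = 10 − 2 = 8.
Octahedral high-spin t₂g⁶ eg²: CFSE = -1.2 × 93 = -112 kJ/mol.
Tetrahedral e⁴ t₂⁴ gives -0.8Δₜ = -0.8 × (4/9) × 93 = -33 kJ/mol.
OSPE = -112 − (-33) = -79 kJ/mol.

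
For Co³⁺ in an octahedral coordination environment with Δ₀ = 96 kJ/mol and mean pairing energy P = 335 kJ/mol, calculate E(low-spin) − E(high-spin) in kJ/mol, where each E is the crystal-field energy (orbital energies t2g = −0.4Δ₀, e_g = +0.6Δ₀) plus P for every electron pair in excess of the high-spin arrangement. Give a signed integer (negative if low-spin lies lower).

478

Co is in group 9, so Co³⁺ is d⁶ (9 − 3 = 6).
High-spin d⁶ fills as t2g^4 e_g^2 with CFSE 4(−0.4) + 2(+0.6) = -0.4Δ₀ = -38 kJ/mol.
Low-spin: t2g^6 e_g^0, orbital CFSE = -2.4Δ₀ = -230 kJ/mol; plus 2 excess pairs × P = +670 kJ/mol; total 440 kJ/mol.
The difference is 440 − (-38) = 478 kJ/mol, so high-spin lies lower.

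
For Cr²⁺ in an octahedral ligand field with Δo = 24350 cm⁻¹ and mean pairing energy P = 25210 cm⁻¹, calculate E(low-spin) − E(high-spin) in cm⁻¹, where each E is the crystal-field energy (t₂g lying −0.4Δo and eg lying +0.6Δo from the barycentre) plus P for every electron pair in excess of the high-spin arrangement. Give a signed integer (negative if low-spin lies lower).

Group 6 minus oxidation state +2 gives a d⁴ configuration for Cr²⁺.
High-spin: t₂g³ eg¹, CFSE = -0.6Δo = -14610 cm⁻¹.
Low-spin t₂g⁴ eg⁰ gives -1.6Δo = -38960 cm⁻¹, but forming 1 extra pair costs 1P = 25210 cm⁻¹, so E(LS) = -38960 + 25210 = -13750 cm⁻¹.
E(LS) − E(HS) = -13750 − (-14610) = 860 cm⁻¹.

860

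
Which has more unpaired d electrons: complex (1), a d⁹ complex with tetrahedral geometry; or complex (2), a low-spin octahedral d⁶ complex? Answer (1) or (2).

(1): Tetrahedral splitting is small, so the complex is high-spin; e⁴ t₂⁵ → 1 unpaired.
(2): t2g^6 e_g^0 → 0 unpaired.
So (1) has more unpaired electrons.

(1)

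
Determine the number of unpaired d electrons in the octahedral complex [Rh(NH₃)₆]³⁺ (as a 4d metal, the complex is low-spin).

NH₃ is neutral, so the +3 overall charge sits on Rh: oxidation state +3.
Rh is in group 9, so Rh³⁺ is d⁶ (9 − 3 = 6).
Configuration: t₂g⁶ eg⁰, giving 0 unpaired electrons.

0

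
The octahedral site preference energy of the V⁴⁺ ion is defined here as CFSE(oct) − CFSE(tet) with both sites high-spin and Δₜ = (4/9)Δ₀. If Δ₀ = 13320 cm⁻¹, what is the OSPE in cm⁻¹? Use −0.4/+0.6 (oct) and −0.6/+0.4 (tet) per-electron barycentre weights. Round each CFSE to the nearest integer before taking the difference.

Group 5 minus oxidation state +4 gives a d¹ configuration for V⁴⁺.
Octahedral (high-spin): t2g^1 e_g^0, CFSE = 1(−0.4) + 0(+0.6) = -0.4Δ₀ = -0.4 × 13320 = -5328 cm⁻¹.
Tetrahedral e^1 t2^0 gives -0.6Δₜ = -0.6 × (4/9) × 13320 = -3552 cm⁻¹.
OSPE = CFSE(oct) − CFSE(tet) = -5328 − (-3552) = -1776 cm⁻¹.

-1776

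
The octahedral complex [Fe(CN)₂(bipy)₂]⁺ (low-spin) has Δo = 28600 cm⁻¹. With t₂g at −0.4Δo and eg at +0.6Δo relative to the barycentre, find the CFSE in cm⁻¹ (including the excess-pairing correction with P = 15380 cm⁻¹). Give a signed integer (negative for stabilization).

Ligand charges: 2×(-1) from CN⁻ and 2×(+0) from bipy sum to -2; with overall charge +1, Fe is +3.
Fe is in group 8, so Fe³⁺ is d⁵ (8 − 3 = 5).
Configuration: t₂g⁵ eg⁰.
The orbital stabilization is -2.0Δo = -2.0 × 28600 = -57200 cm⁻¹.
High-spin d⁵ would be t₂g³ eg² with 0 pairs; low-spin has 2, so 2 excess pairs cost +2P = +30760 cm⁻¹.
Net CFSE = -57200 + 30760 = -26440 cm⁻¹.

-26440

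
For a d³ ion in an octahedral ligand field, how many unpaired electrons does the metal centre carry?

3

Configuration: t₂g³ eg⁰, giving 3 unpaired electrons.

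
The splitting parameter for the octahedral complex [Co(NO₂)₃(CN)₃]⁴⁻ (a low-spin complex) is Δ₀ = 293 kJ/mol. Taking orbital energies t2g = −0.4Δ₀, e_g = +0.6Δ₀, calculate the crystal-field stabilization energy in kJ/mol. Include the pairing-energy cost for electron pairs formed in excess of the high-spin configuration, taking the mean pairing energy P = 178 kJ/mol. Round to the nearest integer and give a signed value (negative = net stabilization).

-349

Ligand charges: 3×(-1) from NO₂⁻ and 3×(-1) from CN⁻ sum to -6; with overall charge -4, Co is +2.
Co is in group 9, so Co²⁺ is d⁷ (9 − 2 = 7).
Electron filling gives t2g^6 e_g^1.
Orbital CFSE = 6(-0.4) + 1(0.6) = -1.8Δ₀ = -1.8 × 293 = -527 kJ/mol.
Pairing penalty: 3 pairs vs 2 in the high-spin reference → 1 extra × P = 178 kJ/mol.
Combining: -527 + 178 = -349 kJ/mol.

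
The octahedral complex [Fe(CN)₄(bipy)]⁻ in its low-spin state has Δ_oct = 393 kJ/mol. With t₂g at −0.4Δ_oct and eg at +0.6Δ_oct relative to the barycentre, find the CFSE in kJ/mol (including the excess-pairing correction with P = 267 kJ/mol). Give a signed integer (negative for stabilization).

Ligand charges: 4×(-1) from CN⁻ and 1×(+0) from bipy sum to -4; with overall charge -1, Fe is +3.
Fe is in group 8, so Fe³⁺ is d⁵ (8 − 3 = 5).
Electron filling gives t₂g⁵ eg⁰.
The orbital stabilization is -2.0Δ_oct = -2.0 × 393 = -786 kJ/mol.
Pairing penalty: 2 pairs vs 0 in the high-spin reference → 2 extra × P = 534 kJ/mol.
Net CFSE = -786 + 534 = -252 kJ/mol.

-252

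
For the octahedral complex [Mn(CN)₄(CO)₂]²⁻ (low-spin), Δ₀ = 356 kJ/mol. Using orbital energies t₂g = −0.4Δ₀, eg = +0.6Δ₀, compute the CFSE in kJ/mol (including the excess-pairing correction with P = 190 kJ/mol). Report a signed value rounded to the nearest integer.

-332

Ligand charges: 4×(-1) from CN⁻ and 2×(+0) from CO sum to -4; with overall charge -2, Mn is +2.
Group 7 minus oxidation state +2 gives a d⁵ configuration for Mn²⁺.
Configuration: t₂g⁵ eg⁰.
CFSE(orbital) = 5×(-0.4Δ₀) + 0×(0.6Δ₀) = -2.0Δ₀; with Δ₀ = 356 kJ/mol that is -712 kJ/mol.
Pairing penalty: 2 pairs vs 0 in the high-spin reference → 2 extra × P = 380 kJ/mol.
Net CFSE = -712 + 380 = -332 kJ/mol.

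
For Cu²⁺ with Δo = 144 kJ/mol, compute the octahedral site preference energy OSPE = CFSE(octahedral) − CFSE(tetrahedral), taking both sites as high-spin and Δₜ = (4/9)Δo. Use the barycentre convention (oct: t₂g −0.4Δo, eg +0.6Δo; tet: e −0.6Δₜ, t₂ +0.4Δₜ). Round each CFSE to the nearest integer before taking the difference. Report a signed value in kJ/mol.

-60

Cu sits in group 11; removing 2 electrons leaves Cu²⁺ with 11 − 2 = 9 d electrons.
Octahedral (high-spin): t₂g⁶ eg³, CFSE = 6(−0.4) + 3(+0.6) = -0.6Δo = -0.6 × 144 = -86 kJ/mol.
Tetrahedral e⁴ t₂⁵ gives -0.4Δₜ = -0.4 × (4/9) × 144 = -26 kJ/mol.
OSPE = -86 − (-26) = -60 kJ/mol.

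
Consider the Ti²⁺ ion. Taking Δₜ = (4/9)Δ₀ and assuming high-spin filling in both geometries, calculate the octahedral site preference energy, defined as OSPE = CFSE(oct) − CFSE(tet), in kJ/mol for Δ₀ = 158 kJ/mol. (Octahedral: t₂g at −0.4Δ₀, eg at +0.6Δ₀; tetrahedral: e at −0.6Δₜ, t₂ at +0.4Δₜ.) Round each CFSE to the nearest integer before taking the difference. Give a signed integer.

Ti²⁺: group 4, so d-count = 4 − 2 = 2.
Octahedral (high-spin): t₂g² eg⁰, CFSE = 2(−0.4) + 0(+0.6) = -0.8Δ₀ = -0.8 × 158 = -126 kJ/mol.
Tetrahedral e² t₂⁰ gives -1.2Δₜ = -1.2 × (4/9) × 158 = -84 kJ/mol.
OSPE = CFSE(oct) − CFSE(tet) = -126 − (-84) = -42 kJ/mol.

-42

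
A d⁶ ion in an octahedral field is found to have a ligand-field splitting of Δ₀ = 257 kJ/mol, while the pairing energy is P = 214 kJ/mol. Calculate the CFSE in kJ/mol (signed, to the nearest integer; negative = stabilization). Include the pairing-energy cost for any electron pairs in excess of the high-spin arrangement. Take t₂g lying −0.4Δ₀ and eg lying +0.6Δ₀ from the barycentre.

Here Δ₀ > P (257 > 214), so the low-spin state is favoured.
That gives t₂g⁶ eg⁰.
Orbital CFSE = -2.4Δ₀ = -2.4 × 257 = -617 kJ/mol.
Excess pairs vs high-spin: 3 − 1 = 2; pairing cost = +428 kJ/mol.
Net CFSE = -617 + 428 = -189 kJ/mol.

-189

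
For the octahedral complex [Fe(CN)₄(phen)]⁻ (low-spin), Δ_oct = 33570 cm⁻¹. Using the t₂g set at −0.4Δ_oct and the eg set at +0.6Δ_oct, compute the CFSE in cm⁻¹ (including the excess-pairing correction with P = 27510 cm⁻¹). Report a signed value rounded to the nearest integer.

Ligand charges: 4×(-1) from CN⁻ and 1×(+0) from phen sum to -4; with overall charge -1, Fe is +3.
Fe³⁺: group 8, so d-count = 8 − 3 = 5.
Configuration: t₂g⁵ eg⁰.
The orbital stabilization is -2.0Δ_oct = -2.0 × 33570 = -67140 cm⁻¹.
High-spin d⁵ would be t₂g³ eg² with 0 pairs; low-spin has 2, so 2 excess pairs cost +2P = +55020 cm⁻¹.
Overall CFSE = -67140 + 55020 = -12120 cm⁻¹.

-12120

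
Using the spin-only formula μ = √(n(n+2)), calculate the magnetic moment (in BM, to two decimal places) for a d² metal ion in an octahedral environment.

For octahedral d² the high- and low-spin configurations coincide.
Configuration: t2g^2 e_g^0 → 2 unpaired electrons.
μ(spin-only) = √[2(2+2)] = √8 ≈ 2.83 BM.

2.83 BM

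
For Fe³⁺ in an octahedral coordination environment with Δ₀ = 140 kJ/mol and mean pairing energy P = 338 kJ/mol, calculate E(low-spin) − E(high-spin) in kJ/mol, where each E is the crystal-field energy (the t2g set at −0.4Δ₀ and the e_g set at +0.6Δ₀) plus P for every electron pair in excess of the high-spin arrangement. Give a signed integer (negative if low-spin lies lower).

396

Fe³⁺: group 8, so d-count = 8 − 3 = 5.
High-spin: t2g^3 e_g^2, CFSE = 0.0Δ₀ = 0 kJ/mol.
Low-spin t2g^5 e_g^0 gives -2.0Δ₀ = -280 kJ/mol, but forming 2 extra pairs costs 2P = 676 kJ/mol, so E(LS) = -280 + 676 = 396 kJ/mol.
The difference is 396 − (0) = 396 kJ/mol, so high-spin lies lower.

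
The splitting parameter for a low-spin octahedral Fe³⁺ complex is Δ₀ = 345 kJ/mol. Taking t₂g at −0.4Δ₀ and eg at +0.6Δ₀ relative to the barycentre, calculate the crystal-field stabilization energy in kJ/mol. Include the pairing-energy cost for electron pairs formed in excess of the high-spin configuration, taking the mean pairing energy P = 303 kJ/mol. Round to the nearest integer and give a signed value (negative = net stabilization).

Fe sits in group 8; removing 3 electrons leaves Fe³⁺ with 8 − 3 = 5 d electrons.
Electron filling gives t₂g⁵ eg⁰.
Orbital CFSE = 5(-0.4) + 0(0.6) = -2.0Δ₀ = -2.0 × 345 = -690 kJ/mol.
High-spin d⁵ would be t₂g³ eg² with 0 pairs; low-spin has 2, so 2 excess pairs cost +2P = +606 kJ/mol.
Overall CFSE = -690 + 606 = -84 kJ/mol.

-84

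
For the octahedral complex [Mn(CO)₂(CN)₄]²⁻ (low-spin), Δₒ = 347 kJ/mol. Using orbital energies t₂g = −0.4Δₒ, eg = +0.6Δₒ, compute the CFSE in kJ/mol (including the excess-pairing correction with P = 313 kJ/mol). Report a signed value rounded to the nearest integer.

-68

Ligand charges: 2×(+0) from CO and 4×(-1) from CN⁻ sum to -4; with overall charge -2, Mn is +2.
Mn is in group 7, so Mn²⁺ is d⁵ (7 − 2 = 5).
Configuration: t₂g⁵ eg⁰.
CFSE(orbital) = 5×(-0.4Δₒ) + 0×(0.6Δₒ) = -2.0Δₒ; with Δₒ = 347 kJ/mol that is -694 kJ/mol.
Relative to high-spin t₂g³ eg² (0 paired), the low-spin configuration has 2 additional pairs, contributing +2 × 313 = +626 kJ/mol.
Net CFSE = -694 + 626 = -68 kJ/mol.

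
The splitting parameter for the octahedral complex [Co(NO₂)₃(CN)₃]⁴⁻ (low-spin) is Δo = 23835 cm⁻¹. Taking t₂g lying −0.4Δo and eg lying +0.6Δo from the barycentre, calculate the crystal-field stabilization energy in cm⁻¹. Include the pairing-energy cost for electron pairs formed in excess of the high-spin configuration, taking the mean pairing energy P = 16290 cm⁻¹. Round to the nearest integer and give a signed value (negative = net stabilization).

-26613

Ligand charges: 3×(-1) from NO₂⁻ and 3×(-1) from CN⁻ sum to -6; with overall charge -4, Co is +2.
Group 9 minus oxidation state +2 gives a d⁷ configuration for Co²⁺.
Electron filling gives t₂g⁶ eg¹.
The orbital stabilization is -1.8Δo = -1.8 × 23835 = -42903 cm⁻¹.
Pairing penalty: 3 pairs vs 2 in the high-spin reference → 1 extra × P = 16290 cm⁻¹.
Net CFSE = -42903 + 16290 = -26613 cm⁻¹.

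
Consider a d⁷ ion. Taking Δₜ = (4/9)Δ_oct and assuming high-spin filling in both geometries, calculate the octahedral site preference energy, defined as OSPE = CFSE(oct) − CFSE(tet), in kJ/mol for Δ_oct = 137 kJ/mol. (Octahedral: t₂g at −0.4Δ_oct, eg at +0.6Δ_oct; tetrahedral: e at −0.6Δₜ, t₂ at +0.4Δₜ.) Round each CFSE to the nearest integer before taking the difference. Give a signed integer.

Octahedral (high-spin): t₂g⁵ eg², CFSE = 5(−0.4) + 2(+0.6) = -0.8Δ_oct = -0.8 × 137 = -110 kJ/mol.
Tetrahedral: e⁴ t₂³, CFSE = 4(−0.6) + 3(+0.4) = -1.2Δₜ = -1.2 × (4/9) × 137 = -73 kJ/mol.
OSPE = -110 − (-73) = -37 kJ/mol.

-37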